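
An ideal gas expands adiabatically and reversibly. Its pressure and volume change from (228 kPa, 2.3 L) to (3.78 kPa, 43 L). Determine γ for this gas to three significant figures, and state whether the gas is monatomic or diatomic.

PV^γ = const ⇒ γ = ln(P₂/P₁) / ln(V₁/V₂).
γ = ln(3.78/228) / ln(2.3/43) = 1.4.
γ ≈ 1.40 is close to 7/5, so the gas is diatomic.

γ ≈ 1.40; diatomic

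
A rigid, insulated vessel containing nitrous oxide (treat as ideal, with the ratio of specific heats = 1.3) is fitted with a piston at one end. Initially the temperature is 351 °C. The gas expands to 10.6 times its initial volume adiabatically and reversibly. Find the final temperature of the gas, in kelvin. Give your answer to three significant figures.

T₂ ≈ 307 K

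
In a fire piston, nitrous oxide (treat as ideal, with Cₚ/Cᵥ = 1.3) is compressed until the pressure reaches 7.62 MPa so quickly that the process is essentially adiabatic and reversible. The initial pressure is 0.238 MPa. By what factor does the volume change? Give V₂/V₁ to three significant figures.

V₂/V₁ ≈ 0.0695

From PV^γ = const, V₂/V₁ = (P₁/P₂)^(1/γ).
V₂/V₁ = (0.238/7.62)^(0.769) = 0.06951.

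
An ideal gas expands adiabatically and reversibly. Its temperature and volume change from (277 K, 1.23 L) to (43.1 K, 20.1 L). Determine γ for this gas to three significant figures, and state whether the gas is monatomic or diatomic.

γ ≈ 1.67; monatomic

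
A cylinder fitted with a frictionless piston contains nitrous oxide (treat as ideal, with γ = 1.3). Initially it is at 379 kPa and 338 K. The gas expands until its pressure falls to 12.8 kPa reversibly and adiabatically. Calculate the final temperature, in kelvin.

Adiabatic: T₂/T₁ = (P₂/P₁)^((γ−1)/γ).
T₂ = 338 × (12.8/379)^(0.231) = 154.7 K.

T₂ ≈ 155 K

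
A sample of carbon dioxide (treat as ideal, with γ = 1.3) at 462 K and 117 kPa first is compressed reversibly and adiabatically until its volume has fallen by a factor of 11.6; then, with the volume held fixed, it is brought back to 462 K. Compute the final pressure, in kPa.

Adiabatic step (PV^γ = const): P₂ = 117×11.6^(1.3) = 2831 kPa; T₂ = 462×11.6^(0.3) = 963.8 K.
Isochoric: P₃ = P₂(T₃/T₂) = 2831 × (462/963.8) = 1357 kPa.

P₃ ≈ 1360 kPa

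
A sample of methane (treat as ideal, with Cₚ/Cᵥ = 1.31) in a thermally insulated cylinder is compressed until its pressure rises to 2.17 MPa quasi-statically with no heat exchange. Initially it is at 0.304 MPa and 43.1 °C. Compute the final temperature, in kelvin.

Along an adiabat T P^((1−γ)/γ) is constant, so T₂ = T₁ (P₂/P₁)^((γ−1)/γ).
T₁ = 43.1 °C = 316.2 K.
T₂ = 316.2 × (2.17/0.304)^(0.237) = 503.5 K.

T₂ ≈ 504 K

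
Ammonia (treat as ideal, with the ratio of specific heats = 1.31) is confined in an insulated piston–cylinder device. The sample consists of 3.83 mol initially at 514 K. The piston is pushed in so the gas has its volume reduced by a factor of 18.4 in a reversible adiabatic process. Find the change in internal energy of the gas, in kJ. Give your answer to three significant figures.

ΔU ≈ 77.4 kJ

For a reversible adiabat TV^(γ−1) is constant, so T₂ = T₁ (V₁/V₂)^(γ−1).
T₂ = 514 × 18.4^(0.31) = 1268 K.
Q = 0, so ΔU = W_on_gas = nCᵥΔT with Cᵥ = R/(γ−1) = 26.82 J/(mol·K).
ΔU = 3.83 × 26.82 × (1268 − 514) = 77430 J.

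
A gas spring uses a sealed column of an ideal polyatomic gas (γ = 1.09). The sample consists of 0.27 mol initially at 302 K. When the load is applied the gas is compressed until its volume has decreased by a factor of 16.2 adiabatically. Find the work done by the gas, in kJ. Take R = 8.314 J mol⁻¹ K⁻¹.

W ≈ -2.15 kJ

Adiabatic: T₁V₁^(γ−1) = T₂V₂^(γ−1) ⇒ T₂ = T₁ (V₁/V₂)^(γ−1).
T₂ = 302 × 16.2^(0.09) = 388 K.
Q = 0, so ΔU = W_on_gas = nCᵥΔT with Cᵥ = R/(γ−1) = 92.38 J/(mol·K).
ΔU = 0.27 × 92.38 × (388 − 302) = 2146 J.
Work done by the gas = −ΔU = -2146 J.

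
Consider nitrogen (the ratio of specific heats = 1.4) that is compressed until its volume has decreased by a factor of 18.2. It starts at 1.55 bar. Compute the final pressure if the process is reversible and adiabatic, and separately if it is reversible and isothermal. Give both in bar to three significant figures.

adiabatic: 90.0 bar; isothermal: 28.2 bar

Isothermal: P₂ = P₁(V₁/V₂) = 1.55×18.2 = 28.21 bar.
Adiabatic: P₂ = P₁(V₁/V₂)^γ = 1.55×18.2^(1.4) = 90.04 bar.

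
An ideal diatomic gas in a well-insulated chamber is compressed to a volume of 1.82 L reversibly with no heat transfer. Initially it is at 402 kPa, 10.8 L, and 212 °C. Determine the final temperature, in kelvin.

T₂ ≈ 989 K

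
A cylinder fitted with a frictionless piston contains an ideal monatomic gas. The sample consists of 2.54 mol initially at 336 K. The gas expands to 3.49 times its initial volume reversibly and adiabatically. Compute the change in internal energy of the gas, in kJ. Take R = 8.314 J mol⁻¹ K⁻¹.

ΔU ≈ -6.02 kJ

Adiabatic: T₁V₁^(γ−1) = T₂V₂^(γ−1) ⇒ T₂ = T₁ (V₁/V₂)^(γ−1).
γ = 5/3 for a monatomic ideal gas, so γ−1 = 2/3.
T₂ = 336 × (1/3.49)^(2/3) = 146 K.
Q = 0, so ΔU = W_on_gas = nCᵥΔT with Cᵥ = R/(γ−1) = 12.47 J/(mol·K).
ΔU = 2.54 × 12.47 × (146 − 336) = -6017 J.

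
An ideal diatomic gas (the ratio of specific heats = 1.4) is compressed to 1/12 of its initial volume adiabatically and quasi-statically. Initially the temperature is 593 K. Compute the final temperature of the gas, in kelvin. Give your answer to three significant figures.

T₂ ≈ 1600 K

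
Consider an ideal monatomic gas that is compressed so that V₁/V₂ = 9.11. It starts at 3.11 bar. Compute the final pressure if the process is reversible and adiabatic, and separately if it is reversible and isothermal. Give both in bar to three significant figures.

adiabatic: 124 bar; isothermal: 28.3 bar

For a monatomic ideal gas γ = 5/3.
Isothermal: P₂ = P₁(V₁/V₂) = 3.11×9.11 = 28.33 bar.
Adiabatic: P₂ = P₁(V₁/V₂)^γ = 3.11×9.11^(5/3) = 123.6 bar.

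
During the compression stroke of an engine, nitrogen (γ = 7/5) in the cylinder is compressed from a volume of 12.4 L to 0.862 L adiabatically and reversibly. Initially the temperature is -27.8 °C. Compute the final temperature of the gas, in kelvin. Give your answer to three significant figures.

T₂ ≈ 713 K

For a reversible adiabat TV^(γ−1) is constant, so T₂ = T₁ (V₁/V₂)^(γ−1).
T₁ = -27.8 °C = 245.3 K.
T₂ = 245.3 × (12.4/0.862)^(2/5) = 712.8 K.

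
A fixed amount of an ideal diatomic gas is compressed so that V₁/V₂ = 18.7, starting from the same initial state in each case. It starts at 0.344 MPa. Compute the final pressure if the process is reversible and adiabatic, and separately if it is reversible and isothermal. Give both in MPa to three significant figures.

adiabatic: 20.8 MPa; isothermal: 6.43 MPa

For a diatomic ideal gas γ = 7/5.
Isothermal: P₂ = P₁(V₁/V₂) = 0.344×18.7 = 6.433 MPa.
Adiabatic: P₂ = P₁(V₁/V₂)^γ = 0.344×18.7^(7/5) = 20.76 MPa.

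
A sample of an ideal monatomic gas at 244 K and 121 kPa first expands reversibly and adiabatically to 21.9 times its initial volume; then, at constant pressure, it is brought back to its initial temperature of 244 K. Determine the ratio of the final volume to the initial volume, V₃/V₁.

For a monatomic ideal gas γ = 5/3.
Adiabatic step: V₂/V₁ = 21.9; T₂ = T₁·(1/21.9)^(2/3) = 31.17 K.
Isobaric step: V₃/V₂ = T₃/T₂ = 244/31.17.
V₃/V₁ = (V₂/V₁)(V₃/V₂) = 21.9 × (244/31.17) = 171.4.

V₃/V₁ ≈ 171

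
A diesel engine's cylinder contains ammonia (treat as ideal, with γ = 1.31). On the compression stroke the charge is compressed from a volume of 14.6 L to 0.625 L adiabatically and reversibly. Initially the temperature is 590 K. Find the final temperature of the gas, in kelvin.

T₂ ≈ 1570 K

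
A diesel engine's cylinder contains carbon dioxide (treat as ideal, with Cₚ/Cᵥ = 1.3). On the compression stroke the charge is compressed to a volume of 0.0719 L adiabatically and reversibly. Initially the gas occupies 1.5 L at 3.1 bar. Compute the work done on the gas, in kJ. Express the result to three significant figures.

P₂ = P₁(V₁/V₂)^γ = 3.1×(1.5/0.0719)^(1.3) = 160.9 bar.
For a reversible adiabat, W_by_gas = (P₁V₁ − P₂V₂)/(γ−1).
W_by = (310000×0.0015 − 1.609×10^7×7.19×10^-5) / (0.3) = -2306 J.
W_on_gas = −W_by = 2306 J.

W ≈ 2.31 kJ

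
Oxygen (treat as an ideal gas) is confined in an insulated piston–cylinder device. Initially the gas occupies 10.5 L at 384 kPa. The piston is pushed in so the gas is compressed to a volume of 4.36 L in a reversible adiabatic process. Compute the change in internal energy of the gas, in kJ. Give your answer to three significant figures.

γ = 7/5 for a diatomic ideal gas.
P₂ = P₁(V₁/V₂)^γ = 384×(10.5/4.36)^(7/5) = 1314 kPa.
For a reversible adiabat, W_by_gas = (P₁V₁ − P₂V₂)/(γ−1).
W_by = (384000×0.0105 − 1.314×10^6×0.00436) / (2/5) = -4247 J.
Q = 0 ⇒ ΔU = −W_by = 4247 J.

ΔU ≈ 4.25 kJ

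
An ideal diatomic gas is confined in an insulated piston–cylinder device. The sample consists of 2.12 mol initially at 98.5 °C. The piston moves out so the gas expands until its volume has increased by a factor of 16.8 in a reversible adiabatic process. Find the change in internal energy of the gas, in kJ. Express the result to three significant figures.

ΔU ≈ -11.1 kJ

Adiabatic: T₁V₁^(γ−1) = T₂V₂^(γ−1) ⇒ T₂ = T₁ (V₁/V₂)^(γ−1).
γ = 7/5 for a diatomic ideal gas, so γ−1 = 2/5.
T₁ = 98.5 °C = 371.6 K.
T₂ = 371.6 × (1/16.8)^(2/5) = 120.2 K.
Q = 0, so ΔU = W_on_gas = nCᵥΔT with Cᵥ = R/(γ−1) = 20.79 J/(mol·K).
ΔU = 2.12 × 20.79 × (120.2 − 371.6) = -11080 J.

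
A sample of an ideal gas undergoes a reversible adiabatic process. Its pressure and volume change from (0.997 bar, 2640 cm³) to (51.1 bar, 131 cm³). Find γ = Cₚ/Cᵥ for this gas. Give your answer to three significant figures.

γ ≈ 1.31

PV^γ = const ⇒ γ = ln(P₂/P₁) / ln(V₁/V₂).
γ = ln(51.1/0.997) / ln(2640/131) = 1.311.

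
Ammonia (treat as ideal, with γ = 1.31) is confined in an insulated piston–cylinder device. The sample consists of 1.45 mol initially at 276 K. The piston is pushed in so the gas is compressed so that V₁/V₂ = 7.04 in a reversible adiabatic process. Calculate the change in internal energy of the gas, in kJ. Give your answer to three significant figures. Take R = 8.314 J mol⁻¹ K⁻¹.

ΔU ≈ 8.92 kJ

Adiabatic: T₁V₁^(γ−1) = T₂V₂^(γ−1) ⇒ T₂ = T₁ (V₁/V₂)^(γ−1).
T₂ = 276 × 7.04^(0.31) = 505.4 K.
Q = 0, so ΔU = W_on_gas = nCᵥΔT with Cᵥ = R/(γ−1) = 26.82 J/(mol·K).
ΔU = 1.45 × 26.82 × (505.4 − 276) = 8922 J.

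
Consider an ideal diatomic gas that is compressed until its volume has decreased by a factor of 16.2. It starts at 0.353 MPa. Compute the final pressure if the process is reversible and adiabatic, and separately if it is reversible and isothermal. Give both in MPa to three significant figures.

For a diatomic ideal gas γ = 7/5.
Isothermal: P₂ = P₁(V₁/V₂) = 0.353×16.2 = 5.719 MPa.
Adiabatic: P₂ = P₁(V₁/V₂)^γ = 0.353×16.2^(7/5) = 17.42 MPa.

adiabatic: 17.4 MPa; isothermal: 5.72 MPa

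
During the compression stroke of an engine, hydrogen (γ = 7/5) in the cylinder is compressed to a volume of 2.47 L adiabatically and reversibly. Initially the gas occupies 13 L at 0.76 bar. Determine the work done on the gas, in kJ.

P₂ = P₁(V₁/V₂)^γ = 0.76×(13/2.47)^(7/5) = 7.772 bar.
For a reversible adiabat, W_by_gas = (P₁V₁ − P₂V₂)/(γ−1).
W_by = (76000×0.013 − 777200×0.00247) / (2/5) = -2329 J.
W_on_gas = −W_by = 2329 J.

W ≈ 2.33 kJ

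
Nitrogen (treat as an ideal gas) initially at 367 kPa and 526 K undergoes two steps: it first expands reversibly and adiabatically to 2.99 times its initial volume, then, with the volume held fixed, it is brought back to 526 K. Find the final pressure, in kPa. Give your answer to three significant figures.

For a diatomic ideal gas γ = 7/5.
Adiabatic step (PV^γ = const): P₂ = 367×(1/2.99)^(7/5) = 79.2 kPa; T₂ = 526×(1/2.99)^(2/5) = 339.4 K.
Isochoric: P₃ = P₂(T₃/T₂) = 79.2 × (526/339.4) = 122.7 kPa.

P₃ ≈ 123 kPa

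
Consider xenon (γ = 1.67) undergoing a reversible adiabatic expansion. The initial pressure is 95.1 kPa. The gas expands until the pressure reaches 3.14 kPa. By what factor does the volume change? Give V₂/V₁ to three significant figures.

V₂/V₁ ≈ 7.71

From PV^γ = const, V₂/V₁ = (P₁/P₂)^(1/γ).
V₂/V₁ = (95.1/3.14)^(0.599) = 7.709.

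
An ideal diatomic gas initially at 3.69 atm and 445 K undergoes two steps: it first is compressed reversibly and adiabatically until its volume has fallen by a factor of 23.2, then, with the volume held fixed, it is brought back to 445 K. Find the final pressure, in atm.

P₃ ≈ 85.6 atm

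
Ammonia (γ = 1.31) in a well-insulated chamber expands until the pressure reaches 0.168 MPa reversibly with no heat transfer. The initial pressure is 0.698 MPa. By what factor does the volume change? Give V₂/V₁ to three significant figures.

V₂/V₁ ≈ 2.97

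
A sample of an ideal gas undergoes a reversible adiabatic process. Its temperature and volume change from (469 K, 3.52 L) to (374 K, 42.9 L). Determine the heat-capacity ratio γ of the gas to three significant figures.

γ ≈ 1.09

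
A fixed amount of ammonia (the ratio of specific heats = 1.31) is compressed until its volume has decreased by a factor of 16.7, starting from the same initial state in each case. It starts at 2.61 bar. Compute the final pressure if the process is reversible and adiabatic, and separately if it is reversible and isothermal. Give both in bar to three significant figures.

Isothermal: P₂ = P₁(V₁/V₂) = 2.61×16.7 = 43.59 bar.
Adiabatic: P₂ = P₁(V₁/V₂)^γ = 2.61×16.7^(1.31) = 104.3 bar.

adiabatic: 104 bar; isothermal: 43.6 bar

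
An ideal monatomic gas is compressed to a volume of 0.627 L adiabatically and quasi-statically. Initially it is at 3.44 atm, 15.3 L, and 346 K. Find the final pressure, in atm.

P₂ ≈ 706 atm

Since PV^γ is constant along a reversible adiabat, P₂ = P₁ (V₁/V₂)^γ.
γ = 5/3 for a monatomic ideal gas.
P₂ = 3.44 × (15.3/0.627)^(5/3) = 706.2 atm.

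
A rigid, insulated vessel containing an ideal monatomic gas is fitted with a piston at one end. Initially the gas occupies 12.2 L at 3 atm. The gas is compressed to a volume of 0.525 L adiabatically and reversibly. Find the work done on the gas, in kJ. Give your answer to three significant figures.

W ≈ 39.7 kJ

γ = 5/3 for a monatomic ideal gas.
P₂ = P₁(V₁/V₂)^γ = 3×(12.2/0.525)^(5/3) = 567.7 atm.
For a reversible adiabat, W_by_gas = (P₁V₁ − P₂V₂)/(γ−1).
W_by = (304000×0.0122 − 5.752×10^7×0.000525) / (2/3) = -39740 J.
W_on_gas = −W_by = 39740 J.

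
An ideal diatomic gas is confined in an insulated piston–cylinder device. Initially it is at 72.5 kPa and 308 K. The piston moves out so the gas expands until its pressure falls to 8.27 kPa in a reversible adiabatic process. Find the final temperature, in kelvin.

Adiabatic: T₂/T₁ = (P₂/P₁)^((γ−1)/γ).
For a diatomic ideal gas γ = 7/5, so (γ−1)/γ = 2/7.
T₂ = 308 × (8.27/72.5)^(2/7) = 165.6 K.

T₂ ≈ 166 K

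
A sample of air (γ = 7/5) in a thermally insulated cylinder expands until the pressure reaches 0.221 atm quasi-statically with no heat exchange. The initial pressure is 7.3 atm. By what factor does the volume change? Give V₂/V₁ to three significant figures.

From PV^γ = const, V₂/V₁ = (P₁/P₂)^(1/γ).
V₂/V₁ = (7.3/0.221)^(5/7) = 12.16.

V₂/V₁ ≈ 12.2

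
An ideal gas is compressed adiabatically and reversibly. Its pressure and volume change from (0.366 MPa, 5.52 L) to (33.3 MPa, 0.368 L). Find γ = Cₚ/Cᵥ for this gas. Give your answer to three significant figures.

γ ≈ 1.67

PV^γ = const ⇒ γ = ln(P₂/P₁) / ln(V₁/V₂).
γ = ln(33.3/0.366) / ln(5.52/0.368) = 1.666.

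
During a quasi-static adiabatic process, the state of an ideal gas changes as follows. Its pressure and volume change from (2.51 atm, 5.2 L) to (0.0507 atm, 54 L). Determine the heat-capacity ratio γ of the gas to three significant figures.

γ ≈ 1.67

PV^γ = const ⇒ γ = ln(P₂/P₁) / ln(V₁/V₂).
γ = ln(0.0507/2.51) / ln(5.2/54) = 1.667.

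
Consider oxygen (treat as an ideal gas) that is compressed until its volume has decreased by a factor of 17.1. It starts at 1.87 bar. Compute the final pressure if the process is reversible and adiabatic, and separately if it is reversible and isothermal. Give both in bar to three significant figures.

adiabatic: 99.5 bar; isothermal: 32.0 bar

For a diatomic ideal gas γ = 7/5.
Isothermal: P₂ = P₁(V₁/V₂) = 1.87×17.1 = 31.98 bar.
Adiabatic: P₂ = P₁(V₁/V₂)^γ = 1.87×17.1^(7/5) = 99.55 bar.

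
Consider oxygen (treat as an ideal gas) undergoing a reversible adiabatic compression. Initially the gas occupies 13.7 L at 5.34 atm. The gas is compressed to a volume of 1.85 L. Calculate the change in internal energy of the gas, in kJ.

γ = 7/5 for a diatomic ideal gas.
P₂ = P₁(V₁/V₂)^γ = 5.34×(13.7/1.85)^(7/5) = 88.09 atm.
For a reversible adiabat, W_by_gas = (P₁V₁ − P₂V₂)/(γ−1).
W_by = (541100×0.0137 − 8.925×10^6×0.00185) / (2/5) = -22750 J.
Q = 0 ⇒ ΔU = −W_by = 22750 J.

ΔU ≈ 22.7 kJ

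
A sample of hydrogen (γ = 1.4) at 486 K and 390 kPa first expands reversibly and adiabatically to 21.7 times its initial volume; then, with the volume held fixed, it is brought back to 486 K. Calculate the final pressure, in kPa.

Adiabatic step (PV^γ = const): P₂ = 390×(1/21.7)^(1.4) = 5.248 kPa; T₂ = 486×(1/21.7)^(0.4) = 141.9 K.
Isochoric: P₃ = P₂(T₃/T₂) = 5.248 × (486/141.9) = 17.97 kPa.

P₃ ≈ 18.0 kPa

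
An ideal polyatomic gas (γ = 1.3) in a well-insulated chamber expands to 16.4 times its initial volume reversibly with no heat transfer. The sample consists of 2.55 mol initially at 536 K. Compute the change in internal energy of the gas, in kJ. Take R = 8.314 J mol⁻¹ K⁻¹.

For a reversible adiabat TV^(γ−1) is constant, so T₂ = T₁ (V₁/V₂)^(γ−1).
T₂ = 536 × (1/16.4)^(0.3) = 231.6 K.
Q = 0, so ΔU = W_on_gas = nCᵥΔT with Cᵥ = R/(γ−1) = 27.71 J/(mol·K).
ΔU = 2.55 × 27.71 × (231.6 − 536) = -21510 J.

ΔU ≈ -21.5 kJ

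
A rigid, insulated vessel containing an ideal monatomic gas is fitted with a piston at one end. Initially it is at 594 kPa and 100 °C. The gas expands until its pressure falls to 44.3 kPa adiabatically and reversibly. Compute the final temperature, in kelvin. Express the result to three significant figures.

Along an adiabat T P^((1−γ)/γ) is constant, so T₂ = T₁ (P₂/P₁)^((γ−1)/γ).
For a monatomic ideal gas γ = 5/3, so (γ−1)/γ = 2/5.
T₁ = 100 °C = 373.1 K.
T₂ = 373.1 × (44.3/594)^(2/5) = 132.1 K.

T₂ ≈ 132 K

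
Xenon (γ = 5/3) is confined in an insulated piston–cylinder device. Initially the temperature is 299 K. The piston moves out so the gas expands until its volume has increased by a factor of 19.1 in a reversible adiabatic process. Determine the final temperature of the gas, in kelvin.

T₂ ≈ 41.8 K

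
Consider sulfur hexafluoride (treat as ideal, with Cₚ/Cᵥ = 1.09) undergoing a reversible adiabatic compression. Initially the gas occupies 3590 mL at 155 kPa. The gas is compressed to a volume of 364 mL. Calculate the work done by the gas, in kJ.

P₂ = P₁(V₁/V₂)^γ = 155×(3590/364)^(1.09) = 1878 kPa.
For a reversible adiabat, W_by_gas = (P₁V₁ − P₂V₂)/(γ−1).
W_by = (155000×0.00359 − 1.878×10^6×0.000364) / (0.09) = -1414 J.

W ≈ -1.41 kJ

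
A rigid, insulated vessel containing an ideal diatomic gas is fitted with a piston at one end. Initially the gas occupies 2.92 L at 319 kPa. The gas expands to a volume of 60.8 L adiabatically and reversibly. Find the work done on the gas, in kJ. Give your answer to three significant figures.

γ = 7/5 for a diatomic ideal gas.
P₂ = P₁(V₁/V₂)^γ = 319×(2.92/60.8)^(7/5) = 4.548 kPa.
For a reversible adiabat, W_by_gas = (P₁V₁ − P₂V₂)/(γ−1).
W_by = (319000×0.00292 − 4548×0.0608) / (2/5) = 1637 J.
W_on_gas = −W_by = -1637 J.

W ≈ -1.64 kJ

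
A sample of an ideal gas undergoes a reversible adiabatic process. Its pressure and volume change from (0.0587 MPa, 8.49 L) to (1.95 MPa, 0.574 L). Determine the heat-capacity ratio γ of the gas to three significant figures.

PV^γ = const ⇒ γ = ln(P₂/P₁) / ln(V₁/V₂).
γ = ln(1.95/0.0587) / ln(8.49/0.574) = 1.3.

γ ≈ 1.30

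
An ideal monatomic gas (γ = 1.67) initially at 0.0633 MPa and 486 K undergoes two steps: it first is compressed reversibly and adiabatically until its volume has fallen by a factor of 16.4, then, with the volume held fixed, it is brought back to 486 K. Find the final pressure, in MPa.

Adiabatic step (PV^γ = const): P₂ = 0.0633×16.4^(1.67) = 6.764 MPa; T₂ = 486×16.4^(0.67) = 3167 K.
Isochoric: P₃ = P₂(T₃/T₂) = 6.764 × (486/3167) = 1.038 MPa.

P₃ ≈ 1.04 MPa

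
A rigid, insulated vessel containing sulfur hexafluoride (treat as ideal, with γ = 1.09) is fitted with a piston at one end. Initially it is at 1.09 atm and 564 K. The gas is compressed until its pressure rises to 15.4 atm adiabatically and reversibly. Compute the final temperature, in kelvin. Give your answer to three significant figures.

T₂ ≈ 702 K

Along an adiabat T P^((1−γ)/γ) is constant, so T₂ = T₁ (P₂/P₁)^((γ−1)/γ).
T₂ = 564 × (15.4/1.09)^(0.0826) = 701.8 K.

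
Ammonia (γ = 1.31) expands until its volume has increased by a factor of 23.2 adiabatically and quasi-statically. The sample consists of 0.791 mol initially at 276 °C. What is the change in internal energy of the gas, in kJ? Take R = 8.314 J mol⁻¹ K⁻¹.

ΔU ≈ -7.25 kJ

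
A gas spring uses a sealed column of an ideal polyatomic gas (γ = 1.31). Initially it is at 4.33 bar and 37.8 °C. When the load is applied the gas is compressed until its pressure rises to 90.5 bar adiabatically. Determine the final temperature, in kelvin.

Along an adiabat T P^((1−γ)/γ) is constant, so T₂ = T₁ (P₂/P₁)^((γ−1)/γ).
T₁ = 37.8 °C = 310.9 K.
T₂ = 310.9 × (90.5/4.33)^(0.237) = 638.4 K.

T₂ ≈ 638 K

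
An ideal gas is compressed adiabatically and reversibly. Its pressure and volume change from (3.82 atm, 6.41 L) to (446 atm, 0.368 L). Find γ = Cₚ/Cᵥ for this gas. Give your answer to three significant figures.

PV^γ = const ⇒ γ = ln(P₂/P₁) / ln(V₁/V₂).
γ = ln(446/3.82) / ln(6.41/0.368) = 1.666.

γ ≈ 1.67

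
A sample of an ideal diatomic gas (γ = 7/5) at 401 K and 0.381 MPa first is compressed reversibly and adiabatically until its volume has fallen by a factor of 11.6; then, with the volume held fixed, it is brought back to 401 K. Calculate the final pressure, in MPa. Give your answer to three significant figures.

P₃ ≈ 4.42 MPa

Adiabatic step (PV^γ = const): P₂ = 0.381×11.6^(7/5) = 11.78 MPa; T₂ = 401×11.6^(2/5) = 1069 K.
Isochoric: P₃ = P₂(T₃/T₂) = 11.78 × (401/1069) = 4.42 MPa.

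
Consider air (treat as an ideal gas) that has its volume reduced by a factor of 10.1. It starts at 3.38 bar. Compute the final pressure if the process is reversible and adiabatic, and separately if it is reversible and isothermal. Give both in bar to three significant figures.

adiabatic: 86.1 bar; isothermal: 34.1 bar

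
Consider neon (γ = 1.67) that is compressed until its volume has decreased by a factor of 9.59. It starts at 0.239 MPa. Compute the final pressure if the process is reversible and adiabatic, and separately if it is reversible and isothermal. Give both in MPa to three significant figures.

adiabatic: 10.4 MPa; isothermal: 2.29 MPa

Isothermal: P₂ = P₁(V₁/V₂) = 0.239×9.59 = 2.292 MPa.
Adiabatic: P₂ = P₁(V₁/V₂)^γ = 0.239×9.59^(1.67) = 10.42 MPa.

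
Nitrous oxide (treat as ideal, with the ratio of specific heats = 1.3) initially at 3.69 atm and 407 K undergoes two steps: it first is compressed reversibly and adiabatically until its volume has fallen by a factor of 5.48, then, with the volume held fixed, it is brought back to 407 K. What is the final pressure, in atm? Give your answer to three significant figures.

Adiabatic step (PV^γ = const): P₂ = 3.69×5.48^(1.3) = 33.69 atm; T₂ = 407×5.48^(0.3) = 678 K.
Isochoric: P₃ = P₂(T₃/T₂) = 33.69 × (407/678) = 20.22 atm.

P₃ ≈ 20.2 atm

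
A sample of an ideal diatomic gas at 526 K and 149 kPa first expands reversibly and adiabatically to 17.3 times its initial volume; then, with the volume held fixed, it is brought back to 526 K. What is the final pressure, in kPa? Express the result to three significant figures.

P₃ ≈ 8.61 kPa

For a diatomic ideal gas γ = 7/5.
Adiabatic step (PV^γ = const): P₂ = 149×(1/17.3)^(7/5) = 2.754 kPa; T₂ = 526×(1/17.3)^(2/5) = 168.2 K.
Isochoric: P₃ = P₂(T₃/T₂) = 2.754 × (526/168.2) = 8.613 kPa.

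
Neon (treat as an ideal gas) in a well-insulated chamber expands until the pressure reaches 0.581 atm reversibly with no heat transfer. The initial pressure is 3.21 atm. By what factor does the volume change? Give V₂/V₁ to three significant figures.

V₂/V₁ ≈ 2.79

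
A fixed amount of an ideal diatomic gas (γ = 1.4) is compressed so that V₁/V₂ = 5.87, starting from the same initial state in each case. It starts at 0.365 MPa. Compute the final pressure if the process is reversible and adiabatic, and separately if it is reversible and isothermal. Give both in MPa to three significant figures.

Isothermal: P₂ = P₁(V₁/V₂) = 0.365×5.87 = 2.143 MPa.
Adiabatic: P₂ = P₁(V₁/V₂)^γ = 0.365×5.87^(1.4) = 4.349 MPa.

adiabatic: 4.35 MPa; isothermal: 2.14 MPa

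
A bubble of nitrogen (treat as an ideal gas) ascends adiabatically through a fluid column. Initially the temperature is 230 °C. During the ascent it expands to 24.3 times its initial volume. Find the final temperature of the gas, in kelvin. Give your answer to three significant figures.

T₂ ≈ 140 K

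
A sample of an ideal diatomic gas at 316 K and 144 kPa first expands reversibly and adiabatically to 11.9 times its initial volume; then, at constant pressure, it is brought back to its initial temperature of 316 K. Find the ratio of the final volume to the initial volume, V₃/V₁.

For a diatomic ideal gas γ = 7/5.
Adiabatic step: V₂/V₁ = 11.9; T₂ = T₁·(1/11.9)^(2/5) = 117.3 K.
Isobaric step: V₃/V₂ = T₃/T₂ = 316/117.3.
V₃/V₁ = (V₂/V₁)(V₃/V₂) = 11.9 × (316/117.3) = 32.05.

V₃/V₁ ≈ 32.0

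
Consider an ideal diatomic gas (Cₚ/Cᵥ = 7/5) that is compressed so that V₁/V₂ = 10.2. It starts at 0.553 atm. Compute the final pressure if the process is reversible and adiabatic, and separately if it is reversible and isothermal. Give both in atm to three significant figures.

Isothermal: P₂ = P₁(V₁/V₂) = 0.553×10.2 = 5.641 atm.
Adiabatic: P₂ = P₁(V₁/V₂)^γ = 0.553×10.2^(7/5) = 14.28 atm.

adiabatic: 14.3 atm; isothermal: 5.64 atm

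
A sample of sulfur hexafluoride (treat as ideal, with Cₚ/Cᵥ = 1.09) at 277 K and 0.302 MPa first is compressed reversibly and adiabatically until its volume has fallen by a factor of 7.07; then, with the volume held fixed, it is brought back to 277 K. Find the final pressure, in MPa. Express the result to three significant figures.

Adiabatic step (PV^γ = const): P₂ = 0.302×7.07^(1.09) = 2.546 MPa; T₂ = 277×7.07^(0.09) = 330.3 K.
Isochoric: P₃ = P₂(T₃/T₂) = 2.546 × (277/330.3) = 2.135 MPa.

P₃ ≈ 2.14 MPa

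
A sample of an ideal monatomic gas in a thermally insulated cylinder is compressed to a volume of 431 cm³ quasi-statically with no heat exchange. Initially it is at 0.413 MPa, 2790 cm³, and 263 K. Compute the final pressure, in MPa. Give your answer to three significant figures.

Adiabatic: P₁V₁^γ = P₂V₂^γ ⇒ P₂ = P₁ (V₁/V₂)^γ.
γ = 5/3 for a monatomic ideal gas.
P₂ = 0.413 × (2790/431)^(5/3) = 9.286 MPa.

P₂ ≈ 9.29 MPa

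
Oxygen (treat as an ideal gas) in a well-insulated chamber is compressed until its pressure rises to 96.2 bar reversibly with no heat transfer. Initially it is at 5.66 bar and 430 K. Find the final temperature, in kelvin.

Adiabatic: T₂/T₁ = (P₂/P₁)^((γ−1)/γ).
For a diatomic ideal gas γ = 7/5, so (γ−1)/γ = 2/7.
T₂ = 430 × (96.2/5.66)^(2/7) = 966 K.

T₂ ≈ 966 K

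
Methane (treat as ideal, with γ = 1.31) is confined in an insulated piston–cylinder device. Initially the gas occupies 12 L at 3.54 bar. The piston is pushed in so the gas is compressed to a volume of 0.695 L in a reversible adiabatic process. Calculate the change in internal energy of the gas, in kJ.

P₂ = P₁(V₁/V₂)^γ = 3.54×(12/0.695)^(1.31) = 147.8 bar.
For a reversible adiabat, W_by_gas = (P₁V₁ − P₂V₂)/(γ−1).
W_by = (354000×0.012 − 1.478×10^7×0.000695) / (0.31) = -19440 J.
Q = 0 ⇒ ΔU = −W_by = 19440 J.

ΔU ≈ 19.4 kJ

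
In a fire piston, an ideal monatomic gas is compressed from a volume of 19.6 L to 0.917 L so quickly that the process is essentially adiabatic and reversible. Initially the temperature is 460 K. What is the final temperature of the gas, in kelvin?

T₂ ≈ 3540 K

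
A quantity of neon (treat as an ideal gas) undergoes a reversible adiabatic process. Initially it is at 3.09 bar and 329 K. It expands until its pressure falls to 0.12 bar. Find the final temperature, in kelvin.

T₂ ≈ 89.7 K

Adiabatic: T₂/T₁ = (P₂/P₁)^((γ−1)/γ).
For a monatomic ideal gas γ = 5/3, so (γ−1)/γ = 2/5.
T₂ = 329 × (0.12/3.09)^(2/5) = 89.72 K.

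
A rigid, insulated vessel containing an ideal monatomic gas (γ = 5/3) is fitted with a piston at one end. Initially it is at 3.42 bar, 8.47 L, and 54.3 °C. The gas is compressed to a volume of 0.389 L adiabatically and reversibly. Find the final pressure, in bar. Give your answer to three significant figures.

P₂ ≈ 581 bar

Since PV^γ is constant along a reversible adiabat, P₂ = P₁ (V₁/V₂)^γ.
P₂ = 3.42 × (8.47/0.389)^(5/3) = 580.7 bar.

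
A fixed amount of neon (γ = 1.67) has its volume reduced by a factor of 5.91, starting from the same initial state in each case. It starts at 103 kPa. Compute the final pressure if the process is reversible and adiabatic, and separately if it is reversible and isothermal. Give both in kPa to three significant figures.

Isothermal: P₂ = P₁(V₁/V₂) = 103×5.91 = 608.7 kPa.
Adiabatic: P₂ = P₁(V₁/V₂)^γ = 103×5.91^(1.67) = 2002 kPa.

adiabatic: 2000 kPa; isothermal: 609 kPa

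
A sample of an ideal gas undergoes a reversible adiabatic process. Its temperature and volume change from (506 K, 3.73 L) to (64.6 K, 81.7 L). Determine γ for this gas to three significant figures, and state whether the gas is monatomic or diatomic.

TV^(γ−1) = const ⇒ γ − 1 = ln(T₂/T₁) / ln(V₁/V₂).
γ = 1 + ln(64.6/506) / ln(3.73/81.7) = 1.667.
γ ≈ 1.67 is close to 5/3, so the gas is monatomic.

γ ≈ 1.67; monatomic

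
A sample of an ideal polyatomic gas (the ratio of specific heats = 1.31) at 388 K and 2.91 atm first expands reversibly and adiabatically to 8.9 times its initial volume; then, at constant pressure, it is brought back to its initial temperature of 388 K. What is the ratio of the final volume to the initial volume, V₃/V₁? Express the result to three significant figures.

V₃/V₁ ≈ 17.5

Adiabatic step: V₂/V₁ = 8.9; T₂ = T₁·(1/8.9)^(0.31) = 197 K.
Isobaric step: V₃/V₂ = T₃/T₂ = 388/197.
V₃/V₁ = (V₂/V₁)(V₃/V₂) = 8.9 × (388/197) = 17.53.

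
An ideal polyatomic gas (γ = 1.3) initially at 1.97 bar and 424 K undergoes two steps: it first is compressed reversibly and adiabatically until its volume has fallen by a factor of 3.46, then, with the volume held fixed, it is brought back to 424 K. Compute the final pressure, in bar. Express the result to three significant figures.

Adiabatic step (PV^γ = const): P₂ = 1.97×3.46^(1.3) = 9.892 bar; T₂ = 424×3.46^(0.3) = 615.3 K.
Isochoric: P₃ = P₂(T₃/T₂) = 9.892 × (424/615.3) = 6.816 bar.

P₃ ≈ 6.82 bar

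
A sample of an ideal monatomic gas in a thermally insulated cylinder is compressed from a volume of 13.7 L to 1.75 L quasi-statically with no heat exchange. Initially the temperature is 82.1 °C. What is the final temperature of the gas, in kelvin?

T₂ ≈ 1400 K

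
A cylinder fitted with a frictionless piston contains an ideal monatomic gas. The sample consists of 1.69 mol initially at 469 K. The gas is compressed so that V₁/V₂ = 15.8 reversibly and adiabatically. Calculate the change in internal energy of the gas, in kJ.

ΔU ≈ 52.4 kJ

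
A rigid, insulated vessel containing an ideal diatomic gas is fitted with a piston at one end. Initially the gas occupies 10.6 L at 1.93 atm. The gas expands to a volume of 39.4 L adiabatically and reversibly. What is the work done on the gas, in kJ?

W ≈ -2.12 kJ

γ = 7/5 for a diatomic ideal gas.
P₂ = P₁(V₁/V₂)^γ = 1.93×(10.6/39.4)^(7/5) = 0.3071 atm.
For a reversible adiabat, W_by_gas = (P₁V₁ − P₂V₂)/(γ−1).
W_by = (195600×0.0106 − 31120×0.0394) / (2/5) = 2117 J.
W_on_gas = −W_by = -2117 J.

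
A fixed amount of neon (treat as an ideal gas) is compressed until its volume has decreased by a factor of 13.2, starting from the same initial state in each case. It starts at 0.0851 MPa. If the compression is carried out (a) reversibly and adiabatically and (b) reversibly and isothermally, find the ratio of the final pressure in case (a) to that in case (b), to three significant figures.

For a monatomic ideal gas γ = 5/3.
Isothermal: P_b = P₁(V₁/V₂) = 0.0851×13.2.
Adiabatic: P_a = P₁(V₁/V₂)^γ = 0.0851×13.2^(5/3).
P_a/P_b = (V₁/V₂)^(γ−1) = 13.2^(2/3) = 5.585.

P_adiabatic / P_isothermal ≈ 5.59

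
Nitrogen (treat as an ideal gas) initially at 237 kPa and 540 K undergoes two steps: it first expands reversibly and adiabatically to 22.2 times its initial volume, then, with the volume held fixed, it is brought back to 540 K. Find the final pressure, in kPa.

For a diatomic ideal gas γ = 7/5.
Adiabatic step (PV^γ = const): P₂ = 237×(1/22.2)^(7/5) = 3.089 kPa; T₂ = 540×(1/22.2)^(2/5) = 156.3 K.
Isochoric: P₃ = P₂(T₃/T₂) = 3.089 × (540/156.3) = 10.68 kPa.

P₃ ≈ 10.7 kPa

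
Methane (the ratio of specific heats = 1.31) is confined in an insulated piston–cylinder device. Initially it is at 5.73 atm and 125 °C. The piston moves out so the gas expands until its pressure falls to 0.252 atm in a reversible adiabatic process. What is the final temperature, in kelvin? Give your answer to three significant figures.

Adiabatic: T₂/T₁ = (P₂/P₁)^((γ−1)/γ).
T₁ = 125 °C = 398.1 K.
T₂ = 398.1 × (0.252/5.73)^(0.237) = 190.1 K.

T₂ ≈ 190 K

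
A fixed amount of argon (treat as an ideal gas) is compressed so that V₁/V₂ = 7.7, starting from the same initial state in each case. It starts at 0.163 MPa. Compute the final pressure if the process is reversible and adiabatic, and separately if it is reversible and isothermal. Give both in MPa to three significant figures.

For a monatomic ideal gas γ = 5/3.
Isothermal: P₂ = P₁(V₁/V₂) = 0.163×7.7 = 1.255 MPa.
Adiabatic: P₂ = P₁(V₁/V₂)^γ = 0.163×7.7^(5/3) = 4.894 MPa.

adiabatic: 4.89 MPa; isothermal: 1.26 MPa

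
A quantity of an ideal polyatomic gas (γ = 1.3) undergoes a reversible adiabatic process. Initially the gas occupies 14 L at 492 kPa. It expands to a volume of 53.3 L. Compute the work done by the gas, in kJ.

W ≈ 7.59 kJ

P₂ = P₁(V₁/V₂)^γ = 492×(14/53.3)^(1.3) = 86.53 kPa.
For a reversible adiabat, W_by_gas = (P₁V₁ − P₂V₂)/(γ−1).
W_by = (492000×0.014 − 86530×0.0533) / (0.3) = 7586 J.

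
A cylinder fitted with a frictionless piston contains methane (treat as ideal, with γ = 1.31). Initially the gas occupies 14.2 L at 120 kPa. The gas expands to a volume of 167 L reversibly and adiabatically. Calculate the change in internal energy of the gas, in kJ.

P₂ = P₁(V₁/V₂)^γ = 120×(14.2/167)^(1.31) = 4.752 kPa.
For a reversible adiabat, W_by_gas = (P₁V₁ − P₂V₂)/(γ−1).
W_by = (120000×0.0142 − 4752×0.167) / (0.31) = 2937 J.
Q = 0 ⇒ ΔU = −W_by = -2937 J.

ΔU ≈ -2.94 kJ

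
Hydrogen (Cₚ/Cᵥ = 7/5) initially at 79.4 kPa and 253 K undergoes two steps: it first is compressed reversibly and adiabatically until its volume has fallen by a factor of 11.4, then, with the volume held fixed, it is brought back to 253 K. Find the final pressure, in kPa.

P₃ ≈ 905 kPa

Adiabatic step (PV^γ = const): P₂ = 79.4×11.4^(7/5) = 2396 kPa; T₂ = 253×11.4^(2/5) = 669.7 K.
Isochoric: P₃ = P₂(T₃/T₂) = 2396 × (253/669.7) = 905.2 kPa.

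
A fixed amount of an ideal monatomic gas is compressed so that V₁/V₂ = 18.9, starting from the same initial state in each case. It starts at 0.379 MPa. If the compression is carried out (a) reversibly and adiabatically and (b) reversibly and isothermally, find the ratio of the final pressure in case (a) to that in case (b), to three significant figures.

For a monatomic ideal gas γ = 5/3.
Isothermal: P_b = P₁(V₁/V₂) = 0.379×18.9.
Adiabatic: P_a = P₁(V₁/V₂)^γ = 0.379×18.9^(5/3).
P_a/P_b = (V₁/V₂)^(γ−1) = 18.9^(2/3) = 7.095.

P_adiabatic / P_isothermal ≈ 7.10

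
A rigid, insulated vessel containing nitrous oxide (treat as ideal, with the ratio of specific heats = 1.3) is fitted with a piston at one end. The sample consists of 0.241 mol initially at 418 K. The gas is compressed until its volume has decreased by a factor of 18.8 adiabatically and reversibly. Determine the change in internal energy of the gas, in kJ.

For a reversible adiabat TV^(γ−1) is constant, so T₂ = T₁ (V₁/V₂)^(γ−1).
T₂ = 418 × 18.8^(0.3) = 1008 K.
Q = 0, so ΔU = W_on_gas = nCᵥΔT with Cᵥ = R/(γ−1) = 27.71 J/(mol·K).
ΔU = 0.241 × 27.71 × (1008 − 418) = 3940 J.

ΔU ≈ 3.94 kJ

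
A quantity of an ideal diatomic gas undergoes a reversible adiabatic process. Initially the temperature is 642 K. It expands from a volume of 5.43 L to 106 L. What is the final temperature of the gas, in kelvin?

For a reversible adiabat TV^(γ−1) is constant, so T₂ = T₁ (V₁/V₂)^(γ−1).
For a diatomic ideal gas γ = 7/5, so γ−1 = 2/5.
T₂ = 642 × (5.43/106)^(2/5) = 195.6 K.

T₂ ≈ 196 K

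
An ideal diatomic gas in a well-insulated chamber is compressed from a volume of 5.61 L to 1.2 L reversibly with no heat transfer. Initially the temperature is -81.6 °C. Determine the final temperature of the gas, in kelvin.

For a reversible adiabat TV^(γ−1) is constant, so T₂ = T₁ (V₁/V₂)^(γ−1).
For a diatomic ideal gas γ = 7/5, so γ−1 = 2/5.
T₁ = -81.6 °C = 191.5 K.
T₂ = 191.5 × (5.61/1.2)^(2/5) = 355 K.

T₂ ≈ 355 K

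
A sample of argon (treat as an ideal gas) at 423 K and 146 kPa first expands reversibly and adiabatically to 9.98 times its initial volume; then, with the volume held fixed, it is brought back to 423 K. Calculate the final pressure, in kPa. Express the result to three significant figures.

For a monatomic ideal gas γ = 5/3.
Adiabatic step (PV^γ = const): P₂ = 146×(1/9.98)^(5/3) = 3.156 kPa; T₂ = 423×(1/9.98)^(2/3) = 91.25 K.
Isochoric: P₃ = P₂(T₃/T₂) = 3.156 × (423/91.25) = 14.63 kPa.

P₃ ≈ 14.6 kPa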